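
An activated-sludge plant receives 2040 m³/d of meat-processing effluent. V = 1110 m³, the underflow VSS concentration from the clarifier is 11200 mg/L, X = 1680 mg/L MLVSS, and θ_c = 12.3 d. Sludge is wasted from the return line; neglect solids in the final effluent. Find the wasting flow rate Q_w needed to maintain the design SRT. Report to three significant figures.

Q_w ≈ 13.5 m³/d

θ_c = V·X/(Q_w·X_r) when wasting from the recycle, so Q_w = V·X/(θ_c·X_r) = 1110 × 1680 / (12.3 × 11200) = 13.54 m³/d.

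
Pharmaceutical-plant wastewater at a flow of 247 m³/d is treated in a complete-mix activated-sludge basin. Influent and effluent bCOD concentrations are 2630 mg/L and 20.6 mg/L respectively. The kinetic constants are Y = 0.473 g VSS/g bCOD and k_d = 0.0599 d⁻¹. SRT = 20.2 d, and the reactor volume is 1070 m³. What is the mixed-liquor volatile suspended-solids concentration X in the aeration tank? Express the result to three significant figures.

Solving the biomass balance for X: X = Y Q (S₀−S) θ_c / [V (1+k_d θ_c)] = 0.473 × 247 × (2630 − 20.6) × 20.2 / [1070 × (1 + 0.0599 × 20.2)] = 2604 mg/L.

X ≈ 2600 mg/L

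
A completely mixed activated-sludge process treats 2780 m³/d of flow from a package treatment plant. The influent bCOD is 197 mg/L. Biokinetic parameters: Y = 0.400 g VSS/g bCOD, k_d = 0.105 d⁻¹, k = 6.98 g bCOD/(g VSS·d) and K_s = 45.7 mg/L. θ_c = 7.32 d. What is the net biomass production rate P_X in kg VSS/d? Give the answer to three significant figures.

Effluent substrate depends only on kinetics and SRT: S = K_s(1 + k_d θ_c) / [θ_c(Yk − k_d) − 1] = 45.7 × (1 + 0.105 × 7.32) / [7.32 × (0.400 × 6.98 − 0.105) − 1] = 80.83 / 18.67 = 4.329 mg/L.
The observed yield is Y_obs = Y/(1 + k_d·θ_c) = 0.400 / (1 + 0.105 × 7.32) = 0.400 / 1.769 = 0.2262 g VSS per g bCOD removed.
ΔS = 197 − 4.33 = 192.7 mg/L, so the substrate removal rate is 2780 × 192.7/1000 = 535.6 kg bCOD/d.
So the net sludge growth is P_X = 0.2262 × 535.6 = 121.1 kg VSS/d.

P_X ≈ 121 kg VSS/d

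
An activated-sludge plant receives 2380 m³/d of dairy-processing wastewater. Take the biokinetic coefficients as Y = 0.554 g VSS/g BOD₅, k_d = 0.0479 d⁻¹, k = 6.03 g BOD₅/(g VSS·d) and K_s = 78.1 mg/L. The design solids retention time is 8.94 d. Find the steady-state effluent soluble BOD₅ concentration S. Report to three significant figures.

Effluent substrate depends only on kinetics and SRT: S = K_s(1 + k_d θ_c) / [θ_c(Yk − k_d) − 1] = 78.1 × (1 + 0.0479 × 8.94) / [8.94 × (0.554 × 6.03 − 0.0479) − 1] = 111.5 / 28.44 = 3.923 mg/L.

S ≈ 3.92 mg/L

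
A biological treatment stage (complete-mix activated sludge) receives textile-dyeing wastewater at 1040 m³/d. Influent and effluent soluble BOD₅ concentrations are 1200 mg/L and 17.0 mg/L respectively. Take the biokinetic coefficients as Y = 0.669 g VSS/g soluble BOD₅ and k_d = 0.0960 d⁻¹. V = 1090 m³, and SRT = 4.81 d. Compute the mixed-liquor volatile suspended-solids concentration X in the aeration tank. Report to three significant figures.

X ≈ 2480 mg/L

From V·X·(1 + k_d·θ_c) = Y·Q·(S₀ − S)·θ_c: X = 0.669 × 1040 × (1200 − 17.0) × 4.81 / [1090 × (1 + 0.0960 × 4.81)] = 2485 mg/L.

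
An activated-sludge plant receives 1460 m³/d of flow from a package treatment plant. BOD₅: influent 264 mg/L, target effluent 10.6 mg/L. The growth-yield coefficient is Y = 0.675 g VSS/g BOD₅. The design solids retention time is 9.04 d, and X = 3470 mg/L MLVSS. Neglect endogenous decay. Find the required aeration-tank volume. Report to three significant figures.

Biomass mass balance (decay neglected): V·X = Y·Q·(S₀ − S)·θ_c, so V = 0.675 × 1460 × (264 − 10.6) × 9.04 / 3470 = 650.6 m³.

V ≈ 651 m³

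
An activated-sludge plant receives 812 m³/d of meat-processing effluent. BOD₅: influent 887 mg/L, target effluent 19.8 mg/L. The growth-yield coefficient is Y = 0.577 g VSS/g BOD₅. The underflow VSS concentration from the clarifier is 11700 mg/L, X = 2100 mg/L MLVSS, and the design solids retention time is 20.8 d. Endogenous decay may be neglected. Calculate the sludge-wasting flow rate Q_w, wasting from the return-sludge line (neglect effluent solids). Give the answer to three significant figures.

Biomass mass balance (decay neglected): V·X = Y·Q·(S₀ − S)·θ_c, so V = 0.577 × 812 × (887 − 19.8) × 20.8 / 2100 = 4024 m³.
Wasting from the return line (neglecting effluent solids): Q_w = V·X / (θ_c·X_r) = 4024 × 2100 / (20.8 × 11700) = 34.73 m³/d.

Q_w ≈ 34.7 m³/d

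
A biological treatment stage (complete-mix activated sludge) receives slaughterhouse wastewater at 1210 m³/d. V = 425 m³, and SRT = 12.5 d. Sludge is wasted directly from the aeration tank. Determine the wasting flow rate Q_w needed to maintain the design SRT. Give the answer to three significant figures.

Q_w ≈ 34.0 m³/d

With mixed-liquor wasting, θ_c = V/Q_w, so Q_w = V/θ_c = 425.0/12.5 = 34.00 m³/d.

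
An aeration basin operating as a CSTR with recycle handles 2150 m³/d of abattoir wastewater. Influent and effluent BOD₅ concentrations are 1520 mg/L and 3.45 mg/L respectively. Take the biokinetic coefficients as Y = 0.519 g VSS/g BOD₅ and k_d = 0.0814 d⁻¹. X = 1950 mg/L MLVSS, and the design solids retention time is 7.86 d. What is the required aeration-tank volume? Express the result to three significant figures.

V ≈ 4160 m³

From the SRT design equation V = Y Q (S₀−S) θ_c / [X (1 + k_d θ_c)] = 0.519 × 2150 × (1520 − 3.45) × 7.86 / [1950 × (1 + 0.0814 × 7.86)] = 1.33×10^7 / 3198 = 4160 m³.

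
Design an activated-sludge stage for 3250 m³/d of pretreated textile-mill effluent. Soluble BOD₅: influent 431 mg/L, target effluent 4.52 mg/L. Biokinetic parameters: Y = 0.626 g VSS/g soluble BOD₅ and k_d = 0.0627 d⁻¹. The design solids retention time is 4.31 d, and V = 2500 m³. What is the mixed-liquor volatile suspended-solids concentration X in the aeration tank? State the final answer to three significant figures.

X ≈ 1180 mg/L

From V·X·(1 + k_d·θ_c) = Y·Q·(S₀ − S)·θ_c: X = 0.626 × 3250 × (431 − 4.52) × 4.31 / [2500 × (1 + 0.0627 × 4.31)] = 1178 mg/L.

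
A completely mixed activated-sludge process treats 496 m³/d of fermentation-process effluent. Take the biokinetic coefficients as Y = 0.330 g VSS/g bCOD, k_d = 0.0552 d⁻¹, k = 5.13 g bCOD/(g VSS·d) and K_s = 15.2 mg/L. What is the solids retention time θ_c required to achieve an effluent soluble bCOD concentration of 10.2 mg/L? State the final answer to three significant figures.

θ_c ≈ 1.60 d

Specific growth rate at S = 10.2 mg/L: μ = YkS/(K_s+S) = 0.330·5.13·10.2/(15.2+10.2) = 0.6798 d⁻¹.
Then 1/θ_c = μ − k_d = 0.6798 − 0.0552 = 0.6246 d⁻¹, giving θ_c = 1.601 d.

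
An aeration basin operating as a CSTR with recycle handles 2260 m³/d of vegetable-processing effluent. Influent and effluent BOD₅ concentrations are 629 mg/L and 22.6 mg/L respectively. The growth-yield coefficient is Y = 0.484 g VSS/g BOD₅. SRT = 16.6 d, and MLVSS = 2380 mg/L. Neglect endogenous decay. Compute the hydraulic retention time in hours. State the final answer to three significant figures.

τ ≈ 49.1 h

Biomass mass balance (decay neglected): V·X = Y·Q·(S₀ − S)·θ_c, so V = 0.484 × 2260 × (629 − 22.6) × 16.6 / 2380 = 4626 m³.
Hydraulic retention time τ = V/Q = 4626 / 2260 = 2.047 d = 49.13 h.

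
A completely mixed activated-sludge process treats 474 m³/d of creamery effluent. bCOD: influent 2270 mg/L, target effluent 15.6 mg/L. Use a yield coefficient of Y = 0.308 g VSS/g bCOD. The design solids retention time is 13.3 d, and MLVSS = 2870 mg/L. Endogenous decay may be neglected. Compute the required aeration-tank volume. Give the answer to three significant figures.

V ≈ 1530 m³

Biomass mass balance (decay neglected): V·X = Y·Q·(S₀ − S)·θ_c, so V = 0.308 × 474 × (2270 − 15.6) × 13.3 / 2870 = 1525 m³.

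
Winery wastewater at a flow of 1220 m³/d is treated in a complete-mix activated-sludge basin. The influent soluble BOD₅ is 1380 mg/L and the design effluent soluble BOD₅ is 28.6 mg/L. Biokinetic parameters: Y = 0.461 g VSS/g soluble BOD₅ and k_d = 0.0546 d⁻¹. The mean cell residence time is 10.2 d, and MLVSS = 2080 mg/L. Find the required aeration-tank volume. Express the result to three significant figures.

Rearranging the biomass balance for a CMAS with decay, V = Y·Q·ΔS·θ_c / [X·(1+k_d θ_c)] = 0.461 × 1220 × (1380 − 28.6) × 10.2 / [2080 × (1 + 0.0546 × 10.2)] = 7.75×10^6 / 3238 = 2394 m³.

V ≈ 2390 m³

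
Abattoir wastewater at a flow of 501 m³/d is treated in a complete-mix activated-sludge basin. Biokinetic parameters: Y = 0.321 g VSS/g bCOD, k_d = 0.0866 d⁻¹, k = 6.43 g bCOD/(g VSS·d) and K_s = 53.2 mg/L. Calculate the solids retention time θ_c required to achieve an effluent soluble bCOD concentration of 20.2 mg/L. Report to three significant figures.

θ_c ≈ 2.08 d

At the target effluent, Y k S/(K_s+S) = 0.321×6.43×20.2/73.40 = 0.5680 d⁻¹.
Then 1/θ_c = μ − k_d = 0.5680 − 0.0866 = 0.4814 d⁻¹, giving θ_c = 2.077 d.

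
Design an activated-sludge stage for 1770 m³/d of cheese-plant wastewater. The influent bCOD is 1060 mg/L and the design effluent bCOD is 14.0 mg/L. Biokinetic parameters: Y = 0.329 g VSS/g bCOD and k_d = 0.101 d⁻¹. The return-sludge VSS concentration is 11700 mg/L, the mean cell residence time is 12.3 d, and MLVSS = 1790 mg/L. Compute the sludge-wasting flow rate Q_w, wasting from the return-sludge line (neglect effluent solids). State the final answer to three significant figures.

From the SRT design equation V = Y Q (S₀−S) θ_c / [X (1 + k_d θ_c)] = 0.329 × 1770 × (1060 − 14.0) × 12.3 / [1790 × (1 + 0.101 × 12.3)] = 7.49×10^6 / 4014 = 1867 m³.
θ_c = V·X/(Q_w·X_r) when wasting from the recycle, so Q_w = V·X/(θ_c·X_r) = 1867 × 1790 / (12.3 × 11700) = 23.22 m³/d.

Q_w ≈ 23.2 m³/d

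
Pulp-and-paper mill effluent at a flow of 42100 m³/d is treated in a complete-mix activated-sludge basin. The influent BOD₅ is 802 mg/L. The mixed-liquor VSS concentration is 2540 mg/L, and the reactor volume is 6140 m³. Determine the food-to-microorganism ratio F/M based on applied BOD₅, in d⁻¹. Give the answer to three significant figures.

F/M ≈ 2.16 d⁻¹

F/M = Q·S₀ / (V·X) = 42100 × 802 / (6140 × 2540) = 2.165 g BOD₅·(g VSS·d)⁻¹.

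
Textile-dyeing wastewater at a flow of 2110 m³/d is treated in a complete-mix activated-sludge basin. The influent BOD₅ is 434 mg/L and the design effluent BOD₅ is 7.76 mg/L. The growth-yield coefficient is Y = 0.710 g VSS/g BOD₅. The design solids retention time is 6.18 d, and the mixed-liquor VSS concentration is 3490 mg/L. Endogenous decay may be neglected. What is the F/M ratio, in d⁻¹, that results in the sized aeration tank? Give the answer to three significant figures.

F/M ≈ 0.232 d⁻¹

With k_d = 0 the design equation reduces to V = Y Q (S₀−S) θ_c / X = 0.710 × 2110 × (434 − 7.76) × 6.18 / 3490 = 1131 m³.
F/M = Q·S₀ / (V·X) = 2110 × 434 / (1131 × 3490) = 0.2321 g BOD₅·(g VSS·d)⁻¹.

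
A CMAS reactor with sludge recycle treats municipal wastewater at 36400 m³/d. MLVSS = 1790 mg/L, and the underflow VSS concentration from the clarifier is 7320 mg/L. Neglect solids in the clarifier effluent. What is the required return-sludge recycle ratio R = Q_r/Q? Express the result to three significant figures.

Solids balance on the clarifier gives (1+R)X = R·X_r, so R = X/(X_r − X) = 1790 / (7320 − 1790) = 0.3237.

R ≈ 0.324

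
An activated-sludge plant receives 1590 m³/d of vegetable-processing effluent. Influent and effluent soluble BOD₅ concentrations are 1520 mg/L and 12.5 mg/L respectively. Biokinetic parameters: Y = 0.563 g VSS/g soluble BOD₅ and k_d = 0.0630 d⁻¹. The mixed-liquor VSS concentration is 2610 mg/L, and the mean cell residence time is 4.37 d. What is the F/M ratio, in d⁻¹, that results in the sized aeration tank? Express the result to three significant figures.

F/M ≈ 0.523 d⁻¹

From the SRT design equation V = Y Q (S₀−S) θ_c / [X (1 + k_d θ_c)] = 0.563 × 1590 × (1520 − 12.5) × 4.37 / [2610 × (1 + 0.0630 × 4.37)] = 5.9×10^6 / 3329 = 1772 m³.
F/M = applied load / biomass = Q·S₀/(V·X) = 1590 × 1520 / (1772 × 2610) = 0.5227 d⁻¹.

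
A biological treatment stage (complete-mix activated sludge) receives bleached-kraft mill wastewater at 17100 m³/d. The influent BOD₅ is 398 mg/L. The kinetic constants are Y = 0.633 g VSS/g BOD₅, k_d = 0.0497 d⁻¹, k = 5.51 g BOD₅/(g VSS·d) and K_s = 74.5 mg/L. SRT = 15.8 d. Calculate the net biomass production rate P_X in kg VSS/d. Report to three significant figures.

Effluent substrate depends only on kinetics and SRT: S = K_s(1 + k_d θ_c) / [θ_c(Yk − k_d) − 1] = 74.5 × (1 + 0.0497 × 15.8) / [15.8 × (0.633 × 5.51 − 0.0497) − 1] = 133.0 / 53.32 = 2.494 mg/L.
Correct the yield for decay: Y_obs = Y/(1 + k_d θ_c) = 0.633 / (1 + 0.0497 × 15.8) = 0.633 / 1.785 = 0.3546.
Substrate removed = Q·(S₀ − S) = 17100 m³/d × (398 − 2.49) g/m³ = 6.76×10^6 g/d = 6763 kg/d.
Net biomass production P_X = Y_obs × Q·(S₀ − S) = 0.3546 × 6763 = 2398 kg VSS/d.

P_X ≈ 2400 kg VSS/d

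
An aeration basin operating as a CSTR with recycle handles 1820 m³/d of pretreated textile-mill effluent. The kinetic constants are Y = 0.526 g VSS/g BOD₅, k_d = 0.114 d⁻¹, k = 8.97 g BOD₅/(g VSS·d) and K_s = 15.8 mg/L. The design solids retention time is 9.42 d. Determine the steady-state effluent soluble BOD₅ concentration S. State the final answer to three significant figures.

S ≈ 0.773 mg/L

Effluent substrate depends only on kinetics and SRT: S = K_s(1 + k_d θ_c) / [θ_c(Yk − k_d) − 1] = 15.8 × (1 + 0.114 × 9.42) / [9.42 × (0.526 × 8.97 − 0.114) − 1] = 32.77 / 42.37 = 0.7733 mg/L.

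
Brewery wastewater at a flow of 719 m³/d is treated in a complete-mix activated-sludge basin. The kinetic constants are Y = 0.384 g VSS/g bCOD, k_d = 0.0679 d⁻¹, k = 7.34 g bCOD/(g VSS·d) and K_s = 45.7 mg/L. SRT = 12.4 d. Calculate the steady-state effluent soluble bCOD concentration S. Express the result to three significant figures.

For a completely mixed reactor with recycle the Lawrence–McCarty relation gives S = K_s·(1 + k_d·θ_c) / [θ_c·(Y·k − k_d) − 1] = 45.7 × (1 + 0.0679 × 12.4) / [12.4 × (0.384 × 7.34 − 0.0679) − 1] = 84.18 / 33.11 = 2.543 mg/L.

S ≈ 2.54 mg/L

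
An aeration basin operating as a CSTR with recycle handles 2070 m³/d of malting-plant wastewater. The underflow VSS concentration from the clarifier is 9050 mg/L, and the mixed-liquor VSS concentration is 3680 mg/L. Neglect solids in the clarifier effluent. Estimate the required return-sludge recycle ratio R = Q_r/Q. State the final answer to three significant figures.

Mass balance around the secondary clarifier (neglecting effluent solids): R = X / (X_r − X) = 3680 / (9050 − 3680) = 0.6853.

R ≈ 0.685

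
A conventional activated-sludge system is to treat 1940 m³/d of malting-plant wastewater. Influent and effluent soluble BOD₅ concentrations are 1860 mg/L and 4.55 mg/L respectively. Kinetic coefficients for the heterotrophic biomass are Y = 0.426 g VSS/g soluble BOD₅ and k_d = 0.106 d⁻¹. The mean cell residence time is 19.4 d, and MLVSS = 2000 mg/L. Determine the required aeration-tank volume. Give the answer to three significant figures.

V ≈ 4870 m³

Steady-state biomass mass balance: V·X·(1 + k_d·θ_c) = Y·Q·(S₀ − S)·θ_c, so V = 0.426 × 1940 × (1860 − 4.55) × 19.4 / [2000 × (1 + 0.106 × 19.4)] = 2.97×10^7 / 6113 = 4867 m³.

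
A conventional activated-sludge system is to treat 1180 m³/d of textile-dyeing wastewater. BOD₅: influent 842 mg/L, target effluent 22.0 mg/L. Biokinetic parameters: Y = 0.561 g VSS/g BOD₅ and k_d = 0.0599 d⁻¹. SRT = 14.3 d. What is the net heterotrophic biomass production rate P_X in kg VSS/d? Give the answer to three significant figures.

P_X ≈ 292 kg VSS/d

Y_obs = Y / (1 + k_d θ_c) = 0.561 / (1 + 0.0599 × 14.3) = 0.561 / 1.857 = 0.3022.
Substrate removed = Q·(S₀ − S) = 1180 m³/d × (842 − 22.0) g/m³ = 9.68×10^5 g/d = 967.6 kg/d.
P_X = Y_obs · Q(S₀ − S) = 0.3022 × 967.6 = 292.4 kg VSS/d.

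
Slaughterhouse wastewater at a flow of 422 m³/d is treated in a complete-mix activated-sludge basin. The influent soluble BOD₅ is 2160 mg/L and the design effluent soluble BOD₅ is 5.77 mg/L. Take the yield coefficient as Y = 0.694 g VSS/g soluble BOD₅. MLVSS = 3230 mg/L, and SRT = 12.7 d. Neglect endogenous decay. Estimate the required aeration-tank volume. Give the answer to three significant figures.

V·X = Y·Q·ΔS·θ_c gives V = 0.694 × 422 × (2160 − 5.77) × 12.7 / 3230 = 2481 m³.

V ≈ 2480 m³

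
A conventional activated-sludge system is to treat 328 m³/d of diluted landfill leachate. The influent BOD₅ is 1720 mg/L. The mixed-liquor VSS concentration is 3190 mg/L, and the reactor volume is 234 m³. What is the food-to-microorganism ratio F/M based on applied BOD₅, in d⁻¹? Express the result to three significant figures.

F/M = applied load / biomass = Q·S₀/(V·X) = 328 × 1720 / (234.0 × 3190) = 0.7558 d⁻¹.

F/M ≈ 0.756 d⁻¹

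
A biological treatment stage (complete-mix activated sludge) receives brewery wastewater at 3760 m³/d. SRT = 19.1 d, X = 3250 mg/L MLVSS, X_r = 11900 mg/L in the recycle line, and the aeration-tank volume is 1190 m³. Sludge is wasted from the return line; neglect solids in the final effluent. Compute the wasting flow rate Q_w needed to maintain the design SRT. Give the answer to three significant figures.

Q_w ≈ 17.0 m³/d

Wasting from the return line (neglecting effluent solids): Q_w = V·X / (θ_c·X_r) = 1190 × 3250 / (19.1 × 11900) = 17.02 m³/d.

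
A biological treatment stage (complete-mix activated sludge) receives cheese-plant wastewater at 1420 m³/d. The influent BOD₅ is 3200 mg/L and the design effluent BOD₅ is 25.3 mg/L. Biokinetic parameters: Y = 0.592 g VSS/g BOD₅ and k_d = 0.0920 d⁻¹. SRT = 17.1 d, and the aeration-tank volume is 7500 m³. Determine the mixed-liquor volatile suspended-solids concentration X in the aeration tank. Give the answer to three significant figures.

X ≈ 2360 mg/L

From V·X·(1 + k_d·θ_c) = Y·Q·(S₀ − S)·θ_c: X = 0.592 × 1420 × (3200 − 25.3) × 17.1 / [7500 × (1 + 0.0920 × 17.1)] = 2365 mg/L.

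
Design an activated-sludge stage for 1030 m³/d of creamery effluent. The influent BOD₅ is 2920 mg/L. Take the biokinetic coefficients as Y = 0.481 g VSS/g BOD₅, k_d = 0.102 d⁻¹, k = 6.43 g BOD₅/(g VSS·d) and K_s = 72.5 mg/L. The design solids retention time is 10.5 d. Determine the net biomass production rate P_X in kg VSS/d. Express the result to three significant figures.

For a completely mixed reactor with recycle the Lawrence–McCarty relation gives S = K_s·(1 + k_d·θ_c) / [θ_c·(Y·k − k_d) − 1] = 72.5 × (1 + 0.102 × 10.5) / [10.5 × (0.481 × 6.43 − 0.102) − 1] = 150.1 / 30.40 = 4.938 mg/L.
Y_obs = Y / (1 + k_d θ_c) = 0.481 / (1 + 0.102 × 10.5) = 0.481 / 2.071 = 0.2323.
ΔS = 2920 − 4.94 = 2915 mg/L, so the substrate removal rate is 1030 × 2915/1000 = 3003 kg BOD₅/d.
P_X = Y_obs · Q(S₀ − S) = 0.2323 × 3003 = 697.3 kg VSS/d.

P_X ≈ 697 kg VSS/d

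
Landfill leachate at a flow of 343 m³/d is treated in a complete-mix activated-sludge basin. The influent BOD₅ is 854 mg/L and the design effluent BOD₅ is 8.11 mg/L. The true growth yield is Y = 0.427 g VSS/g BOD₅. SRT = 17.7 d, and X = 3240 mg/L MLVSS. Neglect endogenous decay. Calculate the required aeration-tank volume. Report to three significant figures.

V·X = Y·Q·ΔS·θ_c gives V = 0.427 × 343 × (854 − 8.11) × 17.7 / 3240 = 676.8 m³.

V ≈ 677 m³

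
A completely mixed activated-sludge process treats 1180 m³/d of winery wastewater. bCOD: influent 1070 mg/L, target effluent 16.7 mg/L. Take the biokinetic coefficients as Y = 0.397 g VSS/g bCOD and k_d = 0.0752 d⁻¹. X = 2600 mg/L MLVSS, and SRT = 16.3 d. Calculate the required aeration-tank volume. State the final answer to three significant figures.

Steady-state biomass mass balance: V·X·(1 + k_d·θ_c) = Y·Q·(S₀ − S)·θ_c, so V = 0.397 × 1180 × (1070 − 16.7) × 16.3 / [2600 × (1 + 0.0752 × 16.3)] = 8.04×10^6 / 5787 = 1390 m³.

V ≈ 1390 m³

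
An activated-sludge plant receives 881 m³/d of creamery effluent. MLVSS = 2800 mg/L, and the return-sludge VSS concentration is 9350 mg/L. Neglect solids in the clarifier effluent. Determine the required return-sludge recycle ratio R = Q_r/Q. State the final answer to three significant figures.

R = Q_r/Q = X/(X_r − X) = 2800 / (9350 − 2800) = 0.4275.

R ≈ 0.427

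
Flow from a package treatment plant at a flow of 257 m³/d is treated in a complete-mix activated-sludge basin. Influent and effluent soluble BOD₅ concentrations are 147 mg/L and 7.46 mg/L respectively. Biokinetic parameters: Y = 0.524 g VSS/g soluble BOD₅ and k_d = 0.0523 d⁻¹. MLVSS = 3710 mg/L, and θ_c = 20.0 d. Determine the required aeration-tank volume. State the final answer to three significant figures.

V ≈ 49.5 m³

Steady-state biomass mass balance: V·X·(1 + k_d·θ_c) = Y·Q·(S₀ − S)·θ_c, so V = 0.524 × 257 × (147 − 7.46) × 20.0 / [3710 × (1 + 0.0523 × 20.0)] = 3.76×10^5 / 7591 = 49.51 m³.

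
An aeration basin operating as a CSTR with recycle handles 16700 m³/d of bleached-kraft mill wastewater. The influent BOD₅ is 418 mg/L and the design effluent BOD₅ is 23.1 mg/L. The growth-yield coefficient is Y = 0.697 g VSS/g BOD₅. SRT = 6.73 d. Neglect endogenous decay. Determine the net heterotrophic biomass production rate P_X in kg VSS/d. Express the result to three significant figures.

With endogenous decay neglected, the observed yield equals the true yield: Y_obs = Y = 0.697 g VSS/g BOD₅.
Substrate removed = Q·(S₀ − S) = 16700 m³/d × (418 − 23.1) g/m³ = 6.59×10^6 g/d = 6595 kg/d.
Net biomass production P_X = Y_obs × Q·(S₀ − S) = 0.6970 × 6595 = 4597 kg VSS/d.

P_X ≈ 4600 kg VSS/d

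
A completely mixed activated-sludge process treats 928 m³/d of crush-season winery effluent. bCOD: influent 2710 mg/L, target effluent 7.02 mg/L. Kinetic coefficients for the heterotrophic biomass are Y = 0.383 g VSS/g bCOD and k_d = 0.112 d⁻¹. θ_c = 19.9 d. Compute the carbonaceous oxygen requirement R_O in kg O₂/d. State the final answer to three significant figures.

R_O ≈ 2090 kg O₂/d

Correct the yield for decay: Y_obs = Y/(1 + k_d θ_c) = 0.383 / (1 + 0.112 × 19.9) = 0.383 / 3.229 = 0.1186.
Q·(S₀ − S) = 928 × (2710 − 7.02) × 10⁻³ = 2508 kg/d removed.
Net sludge production P_X = 0.1186 × 2508 = 297.5 kg VSS/d.
R_O = Q·ΔS − 1.42 P_X = 2508 − 422.5 = 2086 kg O₂/d.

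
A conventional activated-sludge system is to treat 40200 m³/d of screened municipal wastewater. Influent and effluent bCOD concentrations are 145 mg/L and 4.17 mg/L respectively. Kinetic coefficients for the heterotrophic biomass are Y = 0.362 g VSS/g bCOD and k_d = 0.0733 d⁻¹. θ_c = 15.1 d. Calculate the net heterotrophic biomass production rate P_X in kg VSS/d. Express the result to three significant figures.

Correct the yield for decay: Y_obs = Y/(1 + k_d θ_c) = 0.362 / (1 + 0.0733 × 15.1) = 0.362 / 2.107 = 0.1718.
Substrate removed = Q·(S₀ − S) = 40200 m³/d × (145 − 4.17) g/m³ = 5.66×10^6 g/d = 5661 kg/d.
Net biomass production P_X = Y_obs × Q·(S₀ − S) = 0.1718 × 5661 = 972.7 kg VSS/d.

P_X ≈ 973 kg VSS/d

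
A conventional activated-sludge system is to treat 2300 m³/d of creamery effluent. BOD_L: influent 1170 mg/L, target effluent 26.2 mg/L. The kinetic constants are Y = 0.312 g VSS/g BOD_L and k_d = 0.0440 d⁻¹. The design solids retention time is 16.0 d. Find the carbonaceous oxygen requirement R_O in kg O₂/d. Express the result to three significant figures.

R_O ≈ 1950 kg O₂/d

Y_obs = Y / (1 + k_d θ_c) = 0.312 / (1 + 0.0440 × 16.0) = 0.312 / 1.704 = 0.1831.
Substrate removed = Q·(S₀ − S) = 2300 m³/d × (1170 − 26.2) g/m³ = 2.63×10^6 g/d = 2631 kg/d.
Net sludge production P_X = 0.1831 × 2631 = 481.7 kg VSS/d.
R_O = Q·(S₀ − S) − 1.42·P_X = 2631 − 1.42 × 481.7 = 1947 kg O₂/d.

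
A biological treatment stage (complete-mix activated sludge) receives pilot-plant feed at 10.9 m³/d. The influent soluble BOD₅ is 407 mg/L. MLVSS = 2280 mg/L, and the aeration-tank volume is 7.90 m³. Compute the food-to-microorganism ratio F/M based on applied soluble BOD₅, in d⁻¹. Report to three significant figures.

Food-to-microorganism ratio F/M = Q S₀ / (V X) = 10.9 × 407 / (7.900 × 2280) = 0.2463 d⁻¹.

F/M ≈ 0.246 d⁻¹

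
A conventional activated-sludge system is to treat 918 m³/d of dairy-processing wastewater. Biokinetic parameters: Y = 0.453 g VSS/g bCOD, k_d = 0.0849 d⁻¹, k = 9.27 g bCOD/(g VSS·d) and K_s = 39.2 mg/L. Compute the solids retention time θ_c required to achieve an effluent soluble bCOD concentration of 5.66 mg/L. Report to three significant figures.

θ_c ≈ 2.25 d

Specific growth rate at S = 5.66 mg/L: μ = YkS/(K_s+S) = 0.453·9.27·5.66/(39.2+5.66) = 0.5298 d⁻¹.
1/θ_c = 0.5298 − 0.0849 = 0.4449 d⁻¹, so θ_c = 2.248 d.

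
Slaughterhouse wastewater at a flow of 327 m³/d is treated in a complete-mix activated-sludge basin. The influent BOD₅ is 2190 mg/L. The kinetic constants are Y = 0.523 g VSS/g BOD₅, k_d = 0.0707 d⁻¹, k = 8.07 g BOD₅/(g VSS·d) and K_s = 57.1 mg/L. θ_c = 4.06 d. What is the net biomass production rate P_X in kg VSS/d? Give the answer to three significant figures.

P_X ≈ 290 kg VSS/d

For a completely mixed reactor with recycle the Lawrence–McCarty relation gives S = K_s·(1 + k_d·θ_c) / [θ_c·(Y·k − k_d) − 1] = 57.1 × (1 + 0.0707 × 4.06) / [4.06 × (0.523 × 8.07 − 0.0707) − 1] = 73.49 / 15.85 = 4.637 mg/L.
Correct the yield for decay: Y_obs = Y/(1 + k_d θ_c) = 0.523 / (1 + 0.0707 × 4.06) = 0.523 / 1.287 = 0.4064.
Mass of BOD₅ removed per day: Q(S₀ − S) = 327 × 2185 g/m³ = 714.6 kg/d.
Biomass produced: P_X = Y_obs·Q·ΔS = 0.4064 × 714.6 ≈ 290.4 kg VSS/d.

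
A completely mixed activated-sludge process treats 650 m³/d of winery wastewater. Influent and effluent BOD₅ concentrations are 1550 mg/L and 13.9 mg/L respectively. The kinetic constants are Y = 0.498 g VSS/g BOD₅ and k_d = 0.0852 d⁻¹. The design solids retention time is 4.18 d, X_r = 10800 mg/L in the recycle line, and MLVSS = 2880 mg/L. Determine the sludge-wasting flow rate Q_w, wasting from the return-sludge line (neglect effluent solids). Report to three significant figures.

Q_w ≈ 33.9 m³/d

From the SRT design equation V = Y Q (S₀−S) θ_c / [X (1 + k_d θ_c)] = 0.498 × 650 × (1550 − 13.9) × 4.18 / [2880 × (1 + 0.0852 × 4.18)] = 2.08×10^6 / 3906 = 532.2 m³.
Q_w = (V·X)/(θ_c X_r) = 532.2 × 2880 / (4.18 × 10800) = 33.95 m³/d.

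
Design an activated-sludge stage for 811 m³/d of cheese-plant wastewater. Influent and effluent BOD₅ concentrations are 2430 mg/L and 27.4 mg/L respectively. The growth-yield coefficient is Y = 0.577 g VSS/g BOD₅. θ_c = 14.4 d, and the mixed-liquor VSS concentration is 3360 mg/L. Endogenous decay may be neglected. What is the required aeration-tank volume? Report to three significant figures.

V ≈ 4820 m³

Biomass mass balance (decay neglected): V·X = Y·Q·(S₀ − S)·θ_c, so V = 0.577 × 811 × (2430 − 27.4) × 14.4 / 3360 = 4818 m³.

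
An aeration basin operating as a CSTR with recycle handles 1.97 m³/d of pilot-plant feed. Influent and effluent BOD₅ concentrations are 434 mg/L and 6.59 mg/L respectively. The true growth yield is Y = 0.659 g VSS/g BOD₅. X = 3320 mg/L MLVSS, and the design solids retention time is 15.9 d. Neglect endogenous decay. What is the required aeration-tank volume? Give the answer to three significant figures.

V ≈ 2.66 m³

V·X = Y·Q·ΔS·θ_c gives V = 0.659 × 1.97 × (434 − 6.59) × 15.9 / 3320 = 2.657 m³.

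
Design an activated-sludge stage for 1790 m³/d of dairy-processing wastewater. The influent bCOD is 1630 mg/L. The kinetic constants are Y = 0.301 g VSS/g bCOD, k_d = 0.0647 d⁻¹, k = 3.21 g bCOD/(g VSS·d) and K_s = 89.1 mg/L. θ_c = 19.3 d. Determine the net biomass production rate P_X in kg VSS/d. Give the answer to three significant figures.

From the Monod/SRT balance for a CMAS, S = K_s·(1+k_d θ_c)/[θ_c·(Y k − k_d) − 1] = 89.1 × (1 + 0.0647 × 19.3) / [19.3 × (0.301 × 3.21 − 0.0647) − 1] = 200.4 / 16.40 = 12.22 mg/L.
Y_obs = Y / (1 + k_d θ_c) = 0.301 / (1 + 0.0647 × 19.3) = 0.301 / 2.249 = 0.1339.
Mass of bCOD removed per day: Q(S₀ − S) = 1790 × 1618 g/m³ = 2896 kg/d.
So the net sludge growth is P_X = 0.1339 × 2896 = 387.6 kg VSS/d.

P_X ≈ 388 kg VSS/d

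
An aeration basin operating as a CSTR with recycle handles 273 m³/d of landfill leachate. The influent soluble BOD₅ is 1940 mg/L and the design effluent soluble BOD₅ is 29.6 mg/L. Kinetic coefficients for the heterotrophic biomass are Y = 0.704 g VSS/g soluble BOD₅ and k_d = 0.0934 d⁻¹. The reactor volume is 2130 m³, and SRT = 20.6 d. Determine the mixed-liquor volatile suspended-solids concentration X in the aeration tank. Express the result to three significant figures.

X ≈ 1210 mg/L

From V·X·(1 + k_d·θ_c) = Y·Q·(S₀ − S)·θ_c: X = 0.704 × 273 × (1940 − 29.6) × 20.6 / [2130 × (1 + 0.0934 × 20.6)] = 1214 mg/L.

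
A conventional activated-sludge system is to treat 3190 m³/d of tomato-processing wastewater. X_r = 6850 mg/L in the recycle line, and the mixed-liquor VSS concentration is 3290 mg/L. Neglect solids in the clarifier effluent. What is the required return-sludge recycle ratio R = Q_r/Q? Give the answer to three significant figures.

R ≈ 0.924

Solids balance on the clarifier gives (1+R)X = R·X_r, so R = X/(X_r − X) = 3290 / (6850 − 3290) = 0.9242.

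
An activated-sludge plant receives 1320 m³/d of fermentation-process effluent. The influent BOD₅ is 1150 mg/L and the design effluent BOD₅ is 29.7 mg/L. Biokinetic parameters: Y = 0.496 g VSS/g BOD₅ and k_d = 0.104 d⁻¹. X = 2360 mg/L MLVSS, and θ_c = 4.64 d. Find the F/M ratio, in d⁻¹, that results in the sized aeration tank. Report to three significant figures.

F/M ≈ 0.661 d⁻¹

Steady-state biomass mass balance: V·X·(1 + k_d·θ_c) = Y·Q·(S₀ − S)·θ_c, so V = 0.496 × 1320 × (1150 − 29.7) × 4.64 / [2360 × (1 + 0.104 × 4.64)] = 3.4×10^6 / 3499 = 972.7 m³.
F/M = applied load / biomass = Q·S₀/(V·X) = 1320 × 1150 / (972.7 × 2360) = 0.6613 d⁻¹.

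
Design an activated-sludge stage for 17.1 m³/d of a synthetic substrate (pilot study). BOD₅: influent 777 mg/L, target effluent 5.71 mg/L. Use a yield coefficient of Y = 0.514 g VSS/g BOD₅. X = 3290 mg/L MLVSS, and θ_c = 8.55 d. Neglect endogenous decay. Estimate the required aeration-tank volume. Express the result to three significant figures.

V ≈ 17.6 m³

With k_d = 0 the design equation reduces to V = Y Q (S₀−S) θ_c / X = 0.514 × 17.1 × (777 − 5.71) × 8.55 / 3290 = 17.62 m³.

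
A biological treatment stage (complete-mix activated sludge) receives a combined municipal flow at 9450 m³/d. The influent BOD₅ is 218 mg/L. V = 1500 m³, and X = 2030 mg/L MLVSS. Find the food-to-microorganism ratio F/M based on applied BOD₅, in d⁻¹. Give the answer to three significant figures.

F/M ≈ 0.677 d⁻¹

F/M = applied load / biomass = Q·S₀/(V·X) = 9450 × 218 / (1500 × 2030) = 0.6766 d⁻¹.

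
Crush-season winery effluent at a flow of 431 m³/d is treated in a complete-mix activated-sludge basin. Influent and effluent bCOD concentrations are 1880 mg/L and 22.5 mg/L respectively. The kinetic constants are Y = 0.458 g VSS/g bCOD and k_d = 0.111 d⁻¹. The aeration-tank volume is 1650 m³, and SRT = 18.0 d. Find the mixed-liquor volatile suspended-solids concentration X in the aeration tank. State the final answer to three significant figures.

From V·X·(1 + k_d·θ_c) = Y·Q·(S₀ − S)·θ_c: X = 0.458 × 431 × (1880 − 22.5) × 18.0 / [1650 × (1 + 0.111 × 18.0)] = 1334 mg/L.

X ≈ 1330 mg/L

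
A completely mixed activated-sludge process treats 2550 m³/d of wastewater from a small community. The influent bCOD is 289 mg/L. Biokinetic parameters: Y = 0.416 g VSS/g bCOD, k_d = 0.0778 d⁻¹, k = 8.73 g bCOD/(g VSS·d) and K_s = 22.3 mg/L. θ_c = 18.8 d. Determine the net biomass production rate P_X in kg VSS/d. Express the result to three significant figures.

P_X ≈ 124 kg VSS/d

Effluent substrate depends only on kinetics and SRT: S = K_s(1 + k_d θ_c) / [θ_c(Yk − k_d) − 1] = 22.3 × (1 + 0.0778 × 18.8) / [18.8 × (0.416 × 8.73 − 0.0778) − 1] = 54.92 / 65.81 = 0.8344 mg/L.
Observed yield with endogenous decay: Y_obs = Y / (1 + k_d·θ_c) = 0.416 / (1 + 0.0778 × 18.8) = 0.416 / 2.463 = 0.1689 g VSS/g bCOD.
ΔS = 289 − 0.834 = 288.2 mg/L, so the substrate removal rate is 2550 × 288.2/1000 = 734.8 kg bCOD/d.
Biomass produced: P_X = Y_obs·Q·ΔS = 0.1689 × 734.8 ≈ 124.1 kg VSS/d.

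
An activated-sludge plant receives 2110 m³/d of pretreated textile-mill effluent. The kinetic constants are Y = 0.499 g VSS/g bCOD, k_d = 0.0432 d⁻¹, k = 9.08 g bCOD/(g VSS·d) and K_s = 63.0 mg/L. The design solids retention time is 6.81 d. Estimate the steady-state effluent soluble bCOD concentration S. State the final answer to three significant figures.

Effluent substrate depends only on kinetics and SRT: S = K_s(1 + k_d θ_c) / [θ_c(Yk − k_d) − 1] = 63.0 × (1 + 0.0432 × 6.81) / [6.81 × (0.499 × 9.08 − 0.0432) − 1] = 81.53 / 29.56 = 2.758 mg/L.

S ≈ 2.76 mg/L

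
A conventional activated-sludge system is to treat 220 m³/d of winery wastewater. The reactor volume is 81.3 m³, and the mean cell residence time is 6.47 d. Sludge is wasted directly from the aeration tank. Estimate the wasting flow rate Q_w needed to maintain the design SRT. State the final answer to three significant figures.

With mixed-liquor wasting, θ_c = V/Q_w, so Q_w = V/θ_c = 81.30/6.47 = 12.57 m³/d.

Q_w ≈ 12.6 m³/d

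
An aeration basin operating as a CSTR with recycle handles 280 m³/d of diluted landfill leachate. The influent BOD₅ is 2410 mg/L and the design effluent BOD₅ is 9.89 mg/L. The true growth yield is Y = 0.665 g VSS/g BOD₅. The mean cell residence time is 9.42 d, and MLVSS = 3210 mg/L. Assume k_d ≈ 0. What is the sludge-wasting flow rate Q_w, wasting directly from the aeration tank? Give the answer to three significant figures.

Q_w ≈ 139 m³/d

Biomass mass balance (decay neglected): V·X = Y·Q·(S₀ − S)·θ_c, so V = 0.665 × 280 × (2410 − 9.89) × 9.42 / 3210 = 1311 m³.
Wasting from the aeration tank: Q_w = V / θ_c = 1311 / 9.42 = 139.2 m³/d.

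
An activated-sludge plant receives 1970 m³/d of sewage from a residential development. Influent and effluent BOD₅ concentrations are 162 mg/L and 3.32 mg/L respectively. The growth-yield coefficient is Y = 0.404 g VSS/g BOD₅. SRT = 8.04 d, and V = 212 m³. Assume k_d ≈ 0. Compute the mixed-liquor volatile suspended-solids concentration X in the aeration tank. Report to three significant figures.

X ≈ 4790 mg/L

X = Y·Q·ΔS·θ_c / V = 0.404 × 1970 × (162 − 3.32) × 8.04 / 212 = 4789 mg/L.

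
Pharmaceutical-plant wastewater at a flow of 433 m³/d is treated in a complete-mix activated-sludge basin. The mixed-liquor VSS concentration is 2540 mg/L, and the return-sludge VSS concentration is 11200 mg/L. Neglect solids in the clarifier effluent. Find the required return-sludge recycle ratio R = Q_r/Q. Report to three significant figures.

R ≈ 0.293

Solids balance on the clarifier gives (1+R)X = R·X_r, so R = X/(X_r − X) = 2540 / (11200 − 2540) = 0.2933.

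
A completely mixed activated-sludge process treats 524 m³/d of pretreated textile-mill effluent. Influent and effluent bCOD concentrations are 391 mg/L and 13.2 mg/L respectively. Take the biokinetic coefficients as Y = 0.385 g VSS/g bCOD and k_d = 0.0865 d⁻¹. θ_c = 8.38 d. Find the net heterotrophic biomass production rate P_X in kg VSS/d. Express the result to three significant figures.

P_X ≈ 44.2 kg VSS/d

Observed yield with endogenous decay: Y_obs = Y / (1 + k_d·θ_c) = 0.385 / (1 + 0.0865 × 8.38) = 0.385 / 1.725 = 0.2232 g VSS/g bCOD.
Q·(S₀ − S) = 524 × (391 − 13.2) × 10⁻³ = 198.0 kg/d removed.
So the net sludge growth is P_X = 0.2232 × 198.0 = 44.19 kg VSS/d.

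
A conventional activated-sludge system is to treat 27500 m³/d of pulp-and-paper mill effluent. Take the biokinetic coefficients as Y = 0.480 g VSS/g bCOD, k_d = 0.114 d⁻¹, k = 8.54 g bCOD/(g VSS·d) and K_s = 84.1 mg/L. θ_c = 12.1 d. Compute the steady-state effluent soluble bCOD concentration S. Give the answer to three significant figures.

S ≈ 4.24 mg/L

Effluent substrate depends only on kinetics and SRT: S = K_s(1 + k_d θ_c) / [θ_c(Yk − k_d) − 1] = 84.1 × (1 + 0.114 × 12.1) / [12.1 × (0.480 × 8.54 − 0.114) − 1] = 200.1 / 47.22 = 4.238 mg/L.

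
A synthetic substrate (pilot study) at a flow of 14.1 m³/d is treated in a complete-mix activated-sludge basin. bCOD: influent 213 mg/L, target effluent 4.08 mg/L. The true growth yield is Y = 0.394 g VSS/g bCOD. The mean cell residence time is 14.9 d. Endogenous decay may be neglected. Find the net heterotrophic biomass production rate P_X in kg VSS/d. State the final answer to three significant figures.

P_X ≈ 1.16 kg VSS/d

Since k_d ≈ 0, Y_obs = Y = 0.394 g VSS/g bCOD.
ΔS = 213 − 4.08 = 208.9 mg/L, so the substrate removal rate is 14.1 × 208.9/1000 = 2.946 kg bCOD/d.
Net biomass production P_X = Y_obs × Q·(S₀ − S) = 0.3940 × 2.946 = 1.161 kg VSS/d.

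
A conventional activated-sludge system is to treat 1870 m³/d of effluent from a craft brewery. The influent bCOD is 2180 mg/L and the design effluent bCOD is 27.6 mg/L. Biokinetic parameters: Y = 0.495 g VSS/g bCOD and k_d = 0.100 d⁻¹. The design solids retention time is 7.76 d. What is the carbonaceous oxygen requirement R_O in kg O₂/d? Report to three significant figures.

The observed yield is Y_obs = Y/(1 + k_d·θ_c) = 0.495 / (1 + 0.100 × 7.76) = 0.495 / 1.776 = 0.2787 g VSS per g bCOD removed.
ΔS = 2180 − 27.6 = 2152 mg/L, so the substrate removal rate is 1870 × 2152/1000 = 4025 kg bCOD/d.
Biomass synthesised: P_X = Y_obs × 4025 = 1122 kg VSS/d.
Carbonaceous O₂ demand = substrate oxidised − cell-mass equivalent = 4025 − 1.42 × 1122 = 2432 kg O₂/d.

R_O ≈ 2430 kg O₂/d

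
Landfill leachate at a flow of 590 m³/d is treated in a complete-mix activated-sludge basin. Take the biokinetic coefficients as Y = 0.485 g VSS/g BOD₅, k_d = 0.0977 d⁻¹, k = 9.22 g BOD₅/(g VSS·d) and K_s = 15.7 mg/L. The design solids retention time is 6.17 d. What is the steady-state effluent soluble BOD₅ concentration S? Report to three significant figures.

For a completely mixed reactor with recycle the Lawrence–McCarty relation gives S = K_s·(1 + k_d·θ_c) / [θ_c·(Y·k − k_d) − 1] = 15.7 × (1 + 0.0977 × 6.17) / [6.17 × (0.485 × 9.22 − 0.0977) − 1] = 25.16 / 25.99 = 0.9683 mg/L.

S ≈ 0.968 mg/L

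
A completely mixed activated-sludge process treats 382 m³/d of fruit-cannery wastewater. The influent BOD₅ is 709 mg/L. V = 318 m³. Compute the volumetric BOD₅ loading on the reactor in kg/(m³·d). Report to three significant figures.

Applied BOD₅ load per unit volume = Q·S₀/V = (382 × 709/1000)/318.0 = 0.8517 kg BOD₅·m⁻³·d⁻¹.

L_v ≈ 0.852 kg BOD₅/(m³·d)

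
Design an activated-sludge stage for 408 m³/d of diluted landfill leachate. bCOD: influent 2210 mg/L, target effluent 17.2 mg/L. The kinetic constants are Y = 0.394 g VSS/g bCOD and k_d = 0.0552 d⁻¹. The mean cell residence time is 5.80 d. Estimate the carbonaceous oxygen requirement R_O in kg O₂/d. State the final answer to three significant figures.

Y_obs = Y / (1 + k_d θ_c) = 0.394 / (1 + 0.0552 × 5.80) = 0.394 / 1.320 = 0.2984.
Q·(S₀ − S) = 408 × (2210 − 17.2) × 10⁻³ = 894.7 kg/d removed.
P_X = Y_obs·Q·(S₀ − S) = 0.2984 × 894.7 = 267.0 kg VSS/d.
R_O = Q·(S₀ − S) − 1.42·P_X = 894.7 − 1.42 × 267.0 = 515.5 kg O₂/d.

R_O ≈ 516 kg O₂/d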